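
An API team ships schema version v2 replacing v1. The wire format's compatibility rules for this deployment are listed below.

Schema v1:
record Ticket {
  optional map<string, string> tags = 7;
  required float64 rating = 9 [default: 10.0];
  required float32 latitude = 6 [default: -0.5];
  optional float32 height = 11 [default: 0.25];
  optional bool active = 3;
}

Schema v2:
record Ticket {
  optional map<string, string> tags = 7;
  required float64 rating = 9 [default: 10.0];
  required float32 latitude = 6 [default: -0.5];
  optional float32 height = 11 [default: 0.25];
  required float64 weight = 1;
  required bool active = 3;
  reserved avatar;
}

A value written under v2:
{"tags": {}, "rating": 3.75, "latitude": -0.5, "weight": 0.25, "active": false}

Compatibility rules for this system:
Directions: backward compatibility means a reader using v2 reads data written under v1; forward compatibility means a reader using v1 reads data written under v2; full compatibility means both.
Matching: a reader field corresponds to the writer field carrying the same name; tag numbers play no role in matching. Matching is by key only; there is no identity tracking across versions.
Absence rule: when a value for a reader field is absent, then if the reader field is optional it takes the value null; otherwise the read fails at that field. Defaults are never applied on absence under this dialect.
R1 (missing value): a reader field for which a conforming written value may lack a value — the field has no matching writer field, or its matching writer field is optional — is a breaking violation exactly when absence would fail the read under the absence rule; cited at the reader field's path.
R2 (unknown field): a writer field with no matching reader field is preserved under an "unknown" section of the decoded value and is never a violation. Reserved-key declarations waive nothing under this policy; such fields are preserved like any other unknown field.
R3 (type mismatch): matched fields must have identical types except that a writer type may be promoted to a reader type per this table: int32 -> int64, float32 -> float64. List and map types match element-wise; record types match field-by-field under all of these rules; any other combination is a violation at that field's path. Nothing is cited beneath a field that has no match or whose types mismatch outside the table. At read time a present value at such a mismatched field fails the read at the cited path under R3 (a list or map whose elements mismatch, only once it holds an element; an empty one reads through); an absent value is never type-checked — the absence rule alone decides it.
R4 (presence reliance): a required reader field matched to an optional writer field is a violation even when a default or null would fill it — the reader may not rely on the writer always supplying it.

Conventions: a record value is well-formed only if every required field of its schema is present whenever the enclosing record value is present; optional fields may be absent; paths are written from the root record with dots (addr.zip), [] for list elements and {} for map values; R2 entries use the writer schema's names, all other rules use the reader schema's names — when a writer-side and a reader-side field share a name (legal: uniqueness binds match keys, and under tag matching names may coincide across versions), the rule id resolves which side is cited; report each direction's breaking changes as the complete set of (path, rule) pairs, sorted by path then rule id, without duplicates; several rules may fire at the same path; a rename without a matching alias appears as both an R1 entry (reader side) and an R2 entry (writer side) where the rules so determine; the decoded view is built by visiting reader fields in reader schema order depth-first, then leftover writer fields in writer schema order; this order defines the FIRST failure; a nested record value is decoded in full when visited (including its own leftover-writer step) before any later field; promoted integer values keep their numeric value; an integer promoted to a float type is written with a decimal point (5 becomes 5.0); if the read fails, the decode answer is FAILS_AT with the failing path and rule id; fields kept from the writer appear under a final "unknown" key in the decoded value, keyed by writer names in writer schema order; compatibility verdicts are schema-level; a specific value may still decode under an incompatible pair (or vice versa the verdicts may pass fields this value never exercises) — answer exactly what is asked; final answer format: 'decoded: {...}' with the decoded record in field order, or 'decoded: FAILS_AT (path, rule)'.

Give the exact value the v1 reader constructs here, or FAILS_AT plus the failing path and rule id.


each type pair in Ticket: writer, then reader
decoding the Ticket value with the v1 reader:
  tags := {}
  rating := 3.75
  latitude := -0.5
  height := null (not supplied -> null)
  active := false
  writer weight: kept under "unknown"
  => decoded: {"tags": {}, "rating": 3.75, "latitude": -0.5, "height": null, "active": false, "unknown": {"weight": 0.25}}
remaining Ticket differences; none change what is asked:
  field active in record Ticket: optional changed to required -> matters for Ticket compatibility verdicts, not for this value's decode

decoded: {"tags": {}, "rating": 3.75, "latitude": -0.5, "height": null, "active": false, "unknown": {"weight": 0.25}}


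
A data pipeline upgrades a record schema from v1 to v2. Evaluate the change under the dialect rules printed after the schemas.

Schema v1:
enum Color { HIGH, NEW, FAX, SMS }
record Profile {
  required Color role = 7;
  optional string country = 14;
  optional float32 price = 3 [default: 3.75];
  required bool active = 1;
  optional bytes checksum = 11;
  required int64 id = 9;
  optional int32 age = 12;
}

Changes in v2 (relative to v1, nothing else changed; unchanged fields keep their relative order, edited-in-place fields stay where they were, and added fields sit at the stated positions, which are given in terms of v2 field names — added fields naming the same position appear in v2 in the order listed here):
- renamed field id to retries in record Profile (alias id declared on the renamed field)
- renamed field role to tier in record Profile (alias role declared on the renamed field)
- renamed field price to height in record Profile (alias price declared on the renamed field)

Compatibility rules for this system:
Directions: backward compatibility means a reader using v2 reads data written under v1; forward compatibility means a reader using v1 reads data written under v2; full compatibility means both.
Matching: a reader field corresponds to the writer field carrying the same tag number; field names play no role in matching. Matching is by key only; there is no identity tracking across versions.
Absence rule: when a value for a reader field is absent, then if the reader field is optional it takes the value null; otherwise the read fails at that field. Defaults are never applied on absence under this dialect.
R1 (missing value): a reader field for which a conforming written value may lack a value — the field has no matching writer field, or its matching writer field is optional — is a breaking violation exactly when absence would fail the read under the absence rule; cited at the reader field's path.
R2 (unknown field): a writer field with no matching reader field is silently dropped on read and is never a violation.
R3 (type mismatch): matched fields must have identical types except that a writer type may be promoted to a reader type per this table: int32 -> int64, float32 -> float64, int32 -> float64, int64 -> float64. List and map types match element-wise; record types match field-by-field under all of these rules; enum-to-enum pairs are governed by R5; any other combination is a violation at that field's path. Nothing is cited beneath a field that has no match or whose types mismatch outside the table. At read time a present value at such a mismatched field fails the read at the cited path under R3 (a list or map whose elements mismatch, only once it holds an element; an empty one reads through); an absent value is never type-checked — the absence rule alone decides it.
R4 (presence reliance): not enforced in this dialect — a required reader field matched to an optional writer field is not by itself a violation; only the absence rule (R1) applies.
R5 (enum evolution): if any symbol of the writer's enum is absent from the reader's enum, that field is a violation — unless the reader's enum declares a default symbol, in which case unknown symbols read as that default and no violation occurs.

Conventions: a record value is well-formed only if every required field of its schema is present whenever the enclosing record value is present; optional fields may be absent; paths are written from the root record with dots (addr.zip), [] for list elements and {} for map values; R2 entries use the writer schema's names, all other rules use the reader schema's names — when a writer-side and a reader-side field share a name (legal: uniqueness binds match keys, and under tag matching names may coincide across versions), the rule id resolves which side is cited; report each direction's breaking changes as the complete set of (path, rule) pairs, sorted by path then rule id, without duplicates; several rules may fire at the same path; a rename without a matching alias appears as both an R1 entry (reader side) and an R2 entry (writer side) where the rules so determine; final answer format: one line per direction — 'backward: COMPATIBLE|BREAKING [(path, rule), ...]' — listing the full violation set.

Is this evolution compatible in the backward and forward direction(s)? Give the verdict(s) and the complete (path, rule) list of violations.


each type pair in Profile: writer, then reader
checking backward for Profile: reader v2 against writer v1:
  tier: paired with writer role (Color -> Color; writer required)
  country: paired with writer country (string -> string; writer optional)
  height: paired with writer price (float32 -> float32; writer optional)
  active: paired with writer active (bool -> bool; writer required)
  checksum: paired with writer checksum (bytes -> bytes; writer optional)
  retries: paired with writer id (int64 -> int64; writer required)
  age: paired with writer age (int32 -> int32; writer optional)
  nothing fires on Profile: backward is COMPATIBLE
checking forward for Profile: reader v1 against writer v2:
  role: paired with writer tier (Color -> Color; writer required)
  country: paired with writer country (string -> string; writer optional)
  price: paired with writer height (float32 -> float32; writer optional)
  active: paired with writer active (bool -> bool; writer required)
  checksum: paired with writer checksum (bytes -> bytes; writer optional)
  id: paired with writer retries (int64 -> int64; writer required)
  age: paired with writer age (int32 -> int32; writer optional)
  nothing fires on Profile: forward is COMPATIBLE

backward: COMPATIBLE []; forward: COMPATIBLE []


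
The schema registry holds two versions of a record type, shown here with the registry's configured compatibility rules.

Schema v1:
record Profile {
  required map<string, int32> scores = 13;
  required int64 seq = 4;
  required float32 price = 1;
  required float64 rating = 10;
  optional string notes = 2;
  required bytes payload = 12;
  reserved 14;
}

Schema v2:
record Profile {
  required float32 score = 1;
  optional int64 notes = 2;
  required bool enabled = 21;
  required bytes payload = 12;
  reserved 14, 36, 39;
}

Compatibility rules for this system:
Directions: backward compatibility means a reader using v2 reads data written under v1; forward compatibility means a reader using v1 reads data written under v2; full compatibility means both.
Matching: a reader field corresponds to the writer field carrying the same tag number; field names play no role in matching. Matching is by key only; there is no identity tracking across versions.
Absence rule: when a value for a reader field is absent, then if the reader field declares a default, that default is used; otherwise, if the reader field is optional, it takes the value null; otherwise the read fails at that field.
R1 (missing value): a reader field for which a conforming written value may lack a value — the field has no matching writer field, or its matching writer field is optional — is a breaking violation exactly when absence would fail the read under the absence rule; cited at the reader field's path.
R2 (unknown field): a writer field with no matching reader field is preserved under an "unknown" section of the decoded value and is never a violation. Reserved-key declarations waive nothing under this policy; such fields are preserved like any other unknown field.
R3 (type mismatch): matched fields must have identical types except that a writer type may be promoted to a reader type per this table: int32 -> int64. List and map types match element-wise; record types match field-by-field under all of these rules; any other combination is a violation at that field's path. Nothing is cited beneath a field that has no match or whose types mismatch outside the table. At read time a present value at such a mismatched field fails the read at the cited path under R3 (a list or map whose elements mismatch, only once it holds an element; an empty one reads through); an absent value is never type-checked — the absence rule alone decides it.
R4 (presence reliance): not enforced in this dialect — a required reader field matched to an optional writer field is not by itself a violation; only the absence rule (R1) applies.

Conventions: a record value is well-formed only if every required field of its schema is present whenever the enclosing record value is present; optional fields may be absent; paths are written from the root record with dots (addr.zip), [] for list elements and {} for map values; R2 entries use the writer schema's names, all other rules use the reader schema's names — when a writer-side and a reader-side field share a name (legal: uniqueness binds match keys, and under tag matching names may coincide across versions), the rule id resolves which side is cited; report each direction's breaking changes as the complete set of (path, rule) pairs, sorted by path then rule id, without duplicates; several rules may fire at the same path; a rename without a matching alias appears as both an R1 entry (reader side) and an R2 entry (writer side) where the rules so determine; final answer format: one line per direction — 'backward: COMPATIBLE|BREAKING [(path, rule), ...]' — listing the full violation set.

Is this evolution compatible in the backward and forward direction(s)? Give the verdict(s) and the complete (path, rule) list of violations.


the writer's type comes first in each Profile pair
backward analysis of Profile with v2 as reader and v1 as writer:
  score: paired with writer price (float32 -> float32; writer required)
  notes: paired with writer notes (string -> int64; writer optional)
  enabled: no writer match
  payload: paired with writer payload (bytes -> bytes; writer required)
  writer field scores has no reader counterpart
  writer field seq has no reader counterpart
  writer field rating has no reader counterpart
  violation R1 at enabled
  violation R3 at notes
  => backward: BREAKING (2)
forward analysis of Profile with v1 as reader and v2 as writer:
  scores: no writer match
  seq: no writer match
  price: paired with writer score (float32 -> float32; writer required)
  rating: no writer match
  notes: paired with writer notes (int64 -> string; writer optional)
  payload: paired with writer payload (bytes -> bytes; writer required)
  writer field enabled has no reader counterpart
  violation R3 at notes
  violation R1 at rating
  violation R1 at scores
  violation R1 at seq
  => forward: BREAKING (4)

backward: BREAKING [(enabled, R1), (notes, R3)]; forward: BREAKING [(notes, R3), (rating, R1), (scores, R1), (seq, R1)]


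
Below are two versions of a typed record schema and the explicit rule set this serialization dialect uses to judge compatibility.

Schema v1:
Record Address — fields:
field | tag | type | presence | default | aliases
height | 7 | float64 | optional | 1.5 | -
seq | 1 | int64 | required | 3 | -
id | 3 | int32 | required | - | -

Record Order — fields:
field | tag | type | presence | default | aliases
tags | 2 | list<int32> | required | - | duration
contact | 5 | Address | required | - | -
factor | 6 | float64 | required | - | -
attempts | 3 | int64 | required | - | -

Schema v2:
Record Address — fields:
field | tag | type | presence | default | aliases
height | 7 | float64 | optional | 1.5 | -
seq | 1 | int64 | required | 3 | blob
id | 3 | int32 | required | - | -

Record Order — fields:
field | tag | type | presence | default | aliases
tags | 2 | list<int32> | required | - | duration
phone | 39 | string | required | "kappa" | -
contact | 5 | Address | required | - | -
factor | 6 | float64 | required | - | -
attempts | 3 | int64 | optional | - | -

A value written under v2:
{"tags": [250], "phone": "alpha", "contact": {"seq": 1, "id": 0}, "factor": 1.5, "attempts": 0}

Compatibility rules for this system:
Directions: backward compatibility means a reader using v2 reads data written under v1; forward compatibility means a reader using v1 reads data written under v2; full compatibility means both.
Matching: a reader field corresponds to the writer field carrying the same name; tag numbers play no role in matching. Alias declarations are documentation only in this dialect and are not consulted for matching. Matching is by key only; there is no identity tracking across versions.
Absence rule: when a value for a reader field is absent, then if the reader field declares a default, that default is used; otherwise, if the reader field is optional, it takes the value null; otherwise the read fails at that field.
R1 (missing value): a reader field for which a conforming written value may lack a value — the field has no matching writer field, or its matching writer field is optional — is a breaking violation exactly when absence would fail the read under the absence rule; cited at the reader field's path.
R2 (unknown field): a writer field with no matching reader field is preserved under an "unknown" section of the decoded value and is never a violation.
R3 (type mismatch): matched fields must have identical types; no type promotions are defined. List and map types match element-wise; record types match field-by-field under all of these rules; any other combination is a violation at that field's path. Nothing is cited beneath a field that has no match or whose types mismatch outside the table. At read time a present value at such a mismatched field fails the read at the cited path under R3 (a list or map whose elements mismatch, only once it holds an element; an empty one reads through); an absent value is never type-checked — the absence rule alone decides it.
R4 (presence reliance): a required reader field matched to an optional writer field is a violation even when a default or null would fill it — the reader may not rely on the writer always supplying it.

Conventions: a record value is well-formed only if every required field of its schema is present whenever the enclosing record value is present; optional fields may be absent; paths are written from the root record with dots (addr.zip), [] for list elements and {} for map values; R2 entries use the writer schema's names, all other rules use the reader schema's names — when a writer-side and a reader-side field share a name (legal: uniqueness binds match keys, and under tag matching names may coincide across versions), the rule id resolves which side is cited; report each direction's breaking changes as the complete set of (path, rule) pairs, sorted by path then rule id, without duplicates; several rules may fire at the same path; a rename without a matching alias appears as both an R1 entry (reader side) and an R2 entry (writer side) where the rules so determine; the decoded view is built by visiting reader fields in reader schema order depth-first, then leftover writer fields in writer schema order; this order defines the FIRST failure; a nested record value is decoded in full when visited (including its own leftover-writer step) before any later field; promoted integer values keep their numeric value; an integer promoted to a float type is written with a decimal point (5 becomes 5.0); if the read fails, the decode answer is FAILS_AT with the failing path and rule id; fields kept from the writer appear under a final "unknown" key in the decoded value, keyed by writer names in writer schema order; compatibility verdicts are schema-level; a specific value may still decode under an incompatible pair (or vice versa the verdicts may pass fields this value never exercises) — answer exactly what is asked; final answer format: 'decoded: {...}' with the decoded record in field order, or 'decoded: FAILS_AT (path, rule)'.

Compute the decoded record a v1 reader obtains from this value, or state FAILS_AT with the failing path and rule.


the writer's type comes first in each Order pair
decode walk for Order under reader schema v1:
  tags := [250]
  contact.height := 1.5 (no value, default fills)
  contact.seq := 1
  contact.id := 0
  factor := 1.5
  attempts := 0
  writer phone: kept under "unknown"
  => decoded: {"tags": [250], "contact": {"height": 1.5, "seq": 1, "id": 0}, "factor": 1.5, "attempts": 0, "unknown": {"phone": "alpha"}}
the rest of the Order diff is inert for this question:
  field attempts in record Order: required changed to optional -> shifts the Order verdicts, not this decode

decoded: {"tags": [250], "contact": {"height": 1.5, "seq": 1, "id": 0}, "factor": 1.5, "attempts": 0, "unknown": {"phone": "alpha"}}


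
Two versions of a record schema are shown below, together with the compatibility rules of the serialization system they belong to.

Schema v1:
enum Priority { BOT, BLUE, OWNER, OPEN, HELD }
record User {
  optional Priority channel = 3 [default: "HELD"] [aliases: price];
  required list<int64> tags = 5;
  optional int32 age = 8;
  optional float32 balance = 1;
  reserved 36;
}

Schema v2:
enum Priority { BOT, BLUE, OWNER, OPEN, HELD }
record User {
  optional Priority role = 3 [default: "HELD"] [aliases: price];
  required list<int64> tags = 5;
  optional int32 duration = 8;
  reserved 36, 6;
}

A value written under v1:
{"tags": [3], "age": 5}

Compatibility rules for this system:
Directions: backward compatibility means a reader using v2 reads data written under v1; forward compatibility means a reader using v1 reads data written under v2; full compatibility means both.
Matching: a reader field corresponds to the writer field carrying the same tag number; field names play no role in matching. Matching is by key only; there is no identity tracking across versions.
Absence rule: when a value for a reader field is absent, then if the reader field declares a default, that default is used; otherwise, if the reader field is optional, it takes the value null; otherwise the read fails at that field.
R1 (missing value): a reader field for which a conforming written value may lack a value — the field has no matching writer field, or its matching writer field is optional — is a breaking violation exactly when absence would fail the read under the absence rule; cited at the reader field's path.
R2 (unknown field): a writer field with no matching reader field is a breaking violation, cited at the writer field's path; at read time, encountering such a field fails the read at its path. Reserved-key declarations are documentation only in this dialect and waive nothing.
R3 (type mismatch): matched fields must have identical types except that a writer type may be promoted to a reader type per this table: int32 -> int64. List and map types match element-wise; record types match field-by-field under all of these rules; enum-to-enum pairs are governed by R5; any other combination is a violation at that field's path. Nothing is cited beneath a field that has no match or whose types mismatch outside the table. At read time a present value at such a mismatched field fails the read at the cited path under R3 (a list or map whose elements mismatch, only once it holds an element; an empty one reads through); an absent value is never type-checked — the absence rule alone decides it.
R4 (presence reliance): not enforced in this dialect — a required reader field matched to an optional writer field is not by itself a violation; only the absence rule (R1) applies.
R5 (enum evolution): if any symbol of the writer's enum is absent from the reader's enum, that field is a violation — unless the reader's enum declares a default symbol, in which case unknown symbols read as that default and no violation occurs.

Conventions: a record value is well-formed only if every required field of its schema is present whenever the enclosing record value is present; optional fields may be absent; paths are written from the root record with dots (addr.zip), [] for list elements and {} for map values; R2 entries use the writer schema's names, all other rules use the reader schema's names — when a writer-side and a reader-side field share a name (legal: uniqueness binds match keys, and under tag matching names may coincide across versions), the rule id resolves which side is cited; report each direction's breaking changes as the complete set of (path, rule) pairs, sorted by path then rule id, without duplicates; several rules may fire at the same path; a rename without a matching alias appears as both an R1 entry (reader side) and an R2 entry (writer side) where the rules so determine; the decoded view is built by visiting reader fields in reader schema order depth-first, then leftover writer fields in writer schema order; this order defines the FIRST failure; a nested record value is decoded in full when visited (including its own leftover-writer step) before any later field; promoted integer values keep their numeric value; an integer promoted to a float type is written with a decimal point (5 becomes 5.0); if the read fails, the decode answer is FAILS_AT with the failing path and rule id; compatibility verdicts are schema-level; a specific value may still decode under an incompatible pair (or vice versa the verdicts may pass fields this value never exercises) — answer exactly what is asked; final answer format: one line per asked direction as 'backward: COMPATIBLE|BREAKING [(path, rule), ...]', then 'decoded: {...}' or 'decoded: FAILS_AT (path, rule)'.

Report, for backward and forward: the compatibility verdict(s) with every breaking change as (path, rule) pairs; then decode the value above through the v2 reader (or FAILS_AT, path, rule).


arrows below run writer -> reader for User
backward analysis of User with v2 as reader and v1 as writer:
  writer optional, Priority -> Priority: reader role maps from writer channel
  writer required, list<int64> -> list<int64>: reader tags maps from writer tags
  writer optional, int32 -> int32: reader duration maps from writer age
  leftover writer field: balance
  breaking: (balance, R2)
  => 1 violation(s): backward is BREAKING for User
forward analysis of User with v1 as reader and v2 as writer:
  writer optional, Priority -> Priority: reader channel maps from writer role
  writer required, list<int64> -> list<int64>: reader tags maps from writer tags
  writer optional, int32 -> int32: reader age maps from writer duration
  no writer field matches reader balance
  => no violations; forward on User: COMPATIBLE
decoding the User value with the v2 reader:
  role := "HELD" (absent -> default)
  tags := [3]
  duration := 5 (from writer age)
  => decoded: {"role": "HELD", "tags": [3], "duration": 5}

backward: BREAKING [(balance, R2)]; forward: COMPATIBLE []; decoded: {"role": "HELD", "tags": [3], "duration": 5}


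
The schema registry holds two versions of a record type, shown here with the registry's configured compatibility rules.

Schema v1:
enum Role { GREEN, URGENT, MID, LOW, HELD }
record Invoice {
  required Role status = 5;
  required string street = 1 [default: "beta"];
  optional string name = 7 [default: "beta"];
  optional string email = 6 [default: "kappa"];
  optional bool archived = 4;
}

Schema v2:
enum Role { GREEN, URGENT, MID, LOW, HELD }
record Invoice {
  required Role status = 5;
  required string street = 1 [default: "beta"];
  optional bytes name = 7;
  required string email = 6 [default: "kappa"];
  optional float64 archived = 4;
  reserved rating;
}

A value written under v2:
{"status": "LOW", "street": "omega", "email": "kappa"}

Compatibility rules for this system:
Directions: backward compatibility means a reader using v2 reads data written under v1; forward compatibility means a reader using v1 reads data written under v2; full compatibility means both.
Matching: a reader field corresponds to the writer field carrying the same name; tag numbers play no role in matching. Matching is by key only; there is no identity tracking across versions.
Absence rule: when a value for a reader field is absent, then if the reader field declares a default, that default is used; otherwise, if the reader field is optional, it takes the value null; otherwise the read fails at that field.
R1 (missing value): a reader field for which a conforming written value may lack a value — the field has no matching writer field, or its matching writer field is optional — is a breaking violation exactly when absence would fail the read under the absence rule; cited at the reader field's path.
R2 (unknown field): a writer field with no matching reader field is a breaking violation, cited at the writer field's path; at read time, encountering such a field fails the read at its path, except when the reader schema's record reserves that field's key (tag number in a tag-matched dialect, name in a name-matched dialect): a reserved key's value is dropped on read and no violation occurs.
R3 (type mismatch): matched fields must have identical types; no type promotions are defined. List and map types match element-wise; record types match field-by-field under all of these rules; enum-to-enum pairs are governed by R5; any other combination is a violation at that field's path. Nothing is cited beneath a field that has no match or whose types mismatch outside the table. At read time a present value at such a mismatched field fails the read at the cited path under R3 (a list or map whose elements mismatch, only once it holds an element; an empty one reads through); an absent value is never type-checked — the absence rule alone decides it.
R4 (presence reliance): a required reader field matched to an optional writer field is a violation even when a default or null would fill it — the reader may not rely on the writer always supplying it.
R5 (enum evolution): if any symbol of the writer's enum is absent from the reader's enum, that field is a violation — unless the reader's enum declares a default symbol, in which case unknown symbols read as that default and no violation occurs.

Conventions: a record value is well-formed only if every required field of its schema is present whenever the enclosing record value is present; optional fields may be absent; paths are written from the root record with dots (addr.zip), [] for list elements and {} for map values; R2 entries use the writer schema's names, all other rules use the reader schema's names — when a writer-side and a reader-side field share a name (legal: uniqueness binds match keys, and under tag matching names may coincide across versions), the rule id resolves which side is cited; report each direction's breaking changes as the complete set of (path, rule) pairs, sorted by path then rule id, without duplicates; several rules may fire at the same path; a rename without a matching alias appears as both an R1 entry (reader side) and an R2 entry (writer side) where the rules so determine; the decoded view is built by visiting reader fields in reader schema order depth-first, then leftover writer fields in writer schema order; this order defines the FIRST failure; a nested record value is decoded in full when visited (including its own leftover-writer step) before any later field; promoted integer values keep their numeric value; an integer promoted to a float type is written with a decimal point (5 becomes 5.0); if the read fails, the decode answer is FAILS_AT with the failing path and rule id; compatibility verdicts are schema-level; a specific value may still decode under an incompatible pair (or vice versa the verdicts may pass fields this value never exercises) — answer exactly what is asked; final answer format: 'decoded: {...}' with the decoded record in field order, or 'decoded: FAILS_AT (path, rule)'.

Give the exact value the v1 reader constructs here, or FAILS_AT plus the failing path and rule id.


each type pair in Invoice: writer, then reader
migrating the Invoice value to v1:
  status := "LOW"
  street := "omega"
  name := "beta" (missing; default applied)
  email := "kappa"
  archived := null (missing; optional => null)
  => decoded: {"status": "LOW", "street": "omega", "name": "beta", "email": "kappa", "archived": null}
the rest of the Invoice diff is inert for this question:
  field archived in record Invoice: type bool changed to float64 -> schema-level compatibility only; this Invoice value's decode is unchanged
  field name in record Invoice: type string changed to bytes (its default is dropped) -> schema-level compatibility only; this Invoice value's decode is unchanged
  field email in record Invoice: optional changed to required -> schema-level compatibility only; this Invoice value's decode is unchanged

decoded: {"status": "LOW", "street": "omega", "name": "beta", "email": "kappa", "archived": null}


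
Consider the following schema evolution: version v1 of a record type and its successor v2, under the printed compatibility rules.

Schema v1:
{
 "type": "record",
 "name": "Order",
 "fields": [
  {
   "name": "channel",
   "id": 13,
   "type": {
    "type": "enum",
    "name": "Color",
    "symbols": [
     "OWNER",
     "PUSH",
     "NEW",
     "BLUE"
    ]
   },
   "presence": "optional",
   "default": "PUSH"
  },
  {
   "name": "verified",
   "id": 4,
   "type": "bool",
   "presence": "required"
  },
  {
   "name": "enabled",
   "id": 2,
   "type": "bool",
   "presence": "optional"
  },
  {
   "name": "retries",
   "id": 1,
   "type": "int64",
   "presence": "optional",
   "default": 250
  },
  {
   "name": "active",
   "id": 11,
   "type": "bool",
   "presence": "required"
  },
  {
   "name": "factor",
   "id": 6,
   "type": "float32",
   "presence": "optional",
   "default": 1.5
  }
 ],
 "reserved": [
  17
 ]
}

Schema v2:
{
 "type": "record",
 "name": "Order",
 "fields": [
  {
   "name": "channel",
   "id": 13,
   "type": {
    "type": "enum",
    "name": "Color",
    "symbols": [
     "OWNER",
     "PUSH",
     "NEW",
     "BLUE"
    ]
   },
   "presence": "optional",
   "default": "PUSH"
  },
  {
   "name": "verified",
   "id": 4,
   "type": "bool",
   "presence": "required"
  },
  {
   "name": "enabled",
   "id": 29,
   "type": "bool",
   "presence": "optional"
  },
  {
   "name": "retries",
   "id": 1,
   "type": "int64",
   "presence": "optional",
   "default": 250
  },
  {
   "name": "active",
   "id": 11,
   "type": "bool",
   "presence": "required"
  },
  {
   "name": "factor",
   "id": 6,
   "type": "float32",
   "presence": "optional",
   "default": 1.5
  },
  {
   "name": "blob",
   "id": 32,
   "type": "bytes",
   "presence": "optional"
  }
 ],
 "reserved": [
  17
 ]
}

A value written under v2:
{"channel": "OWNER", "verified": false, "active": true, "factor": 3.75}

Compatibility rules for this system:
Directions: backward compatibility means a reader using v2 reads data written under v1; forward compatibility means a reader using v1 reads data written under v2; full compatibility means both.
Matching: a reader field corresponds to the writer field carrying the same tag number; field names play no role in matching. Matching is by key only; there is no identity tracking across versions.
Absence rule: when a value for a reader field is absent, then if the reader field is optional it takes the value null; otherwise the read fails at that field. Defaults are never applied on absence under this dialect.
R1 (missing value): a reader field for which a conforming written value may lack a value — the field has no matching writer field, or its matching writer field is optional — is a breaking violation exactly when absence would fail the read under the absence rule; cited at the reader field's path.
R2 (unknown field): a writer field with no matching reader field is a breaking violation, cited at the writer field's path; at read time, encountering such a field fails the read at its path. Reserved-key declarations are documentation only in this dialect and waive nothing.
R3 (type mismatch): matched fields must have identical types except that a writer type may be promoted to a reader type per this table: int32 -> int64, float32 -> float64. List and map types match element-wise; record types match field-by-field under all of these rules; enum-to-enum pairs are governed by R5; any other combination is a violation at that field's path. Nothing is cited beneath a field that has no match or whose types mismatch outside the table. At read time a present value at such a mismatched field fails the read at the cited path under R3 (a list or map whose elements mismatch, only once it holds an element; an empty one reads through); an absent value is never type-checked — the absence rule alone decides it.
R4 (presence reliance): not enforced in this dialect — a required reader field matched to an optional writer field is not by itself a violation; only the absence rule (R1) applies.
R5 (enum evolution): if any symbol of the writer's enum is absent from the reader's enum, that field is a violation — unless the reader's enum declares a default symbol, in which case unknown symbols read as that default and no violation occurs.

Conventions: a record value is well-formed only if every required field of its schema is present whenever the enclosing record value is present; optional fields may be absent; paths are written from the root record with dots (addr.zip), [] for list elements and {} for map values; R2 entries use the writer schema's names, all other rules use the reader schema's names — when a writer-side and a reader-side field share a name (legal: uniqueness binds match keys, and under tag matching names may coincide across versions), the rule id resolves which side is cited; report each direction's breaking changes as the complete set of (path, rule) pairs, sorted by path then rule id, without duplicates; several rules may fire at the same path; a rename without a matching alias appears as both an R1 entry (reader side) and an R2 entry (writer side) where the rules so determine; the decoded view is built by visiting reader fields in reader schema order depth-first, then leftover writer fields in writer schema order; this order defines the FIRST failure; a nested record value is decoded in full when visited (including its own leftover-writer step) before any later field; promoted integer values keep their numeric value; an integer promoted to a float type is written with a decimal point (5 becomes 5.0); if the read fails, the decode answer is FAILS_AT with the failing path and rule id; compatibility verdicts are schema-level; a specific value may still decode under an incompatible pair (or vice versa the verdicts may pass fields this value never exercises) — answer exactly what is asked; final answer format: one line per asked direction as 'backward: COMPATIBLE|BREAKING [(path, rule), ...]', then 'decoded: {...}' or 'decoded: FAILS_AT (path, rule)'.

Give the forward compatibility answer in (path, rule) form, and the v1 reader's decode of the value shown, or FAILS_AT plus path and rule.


forward: BREAKING [(blob, R2), (enabled, R2)]; decoded: {"channel": "OWNER", "verified": false, "enabled": null, "retries": null, "active": true, "factor": 3.75}

in Order below, arrows point writer -> reader
forward analysis of Order with v1 as reader and v2 as writer:
  channel: paired with writer channel (Color -> Color; writer optional)
  verified: paired with writer verified (bool -> bool; writer required)
  enabled: no writer match
  retries: paired with writer retries (int64 -> int64; writer optional)
  active: paired with writer active (bool -> bool; writer required)
  factor: paired with writer factor (float32 -> float32; writer optional)
  leftover writer field: enabled
  leftover writer field: blob
  violation R2 at blob
  violation R2 at enabled
  forward on Order therefore BREAKING (2)
decoding the Order value with the v1 reader:
  channel := "OWNER"
  verified := false
  enabled := null (not supplied -> null)
  retries := null (not supplied -> null)
  active := true
  factor := 3.75
  => decoded: {"channel": "OWNER", "verified": false, "enabled": null, "retries": null, "active": true, "factor": 3.75}
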